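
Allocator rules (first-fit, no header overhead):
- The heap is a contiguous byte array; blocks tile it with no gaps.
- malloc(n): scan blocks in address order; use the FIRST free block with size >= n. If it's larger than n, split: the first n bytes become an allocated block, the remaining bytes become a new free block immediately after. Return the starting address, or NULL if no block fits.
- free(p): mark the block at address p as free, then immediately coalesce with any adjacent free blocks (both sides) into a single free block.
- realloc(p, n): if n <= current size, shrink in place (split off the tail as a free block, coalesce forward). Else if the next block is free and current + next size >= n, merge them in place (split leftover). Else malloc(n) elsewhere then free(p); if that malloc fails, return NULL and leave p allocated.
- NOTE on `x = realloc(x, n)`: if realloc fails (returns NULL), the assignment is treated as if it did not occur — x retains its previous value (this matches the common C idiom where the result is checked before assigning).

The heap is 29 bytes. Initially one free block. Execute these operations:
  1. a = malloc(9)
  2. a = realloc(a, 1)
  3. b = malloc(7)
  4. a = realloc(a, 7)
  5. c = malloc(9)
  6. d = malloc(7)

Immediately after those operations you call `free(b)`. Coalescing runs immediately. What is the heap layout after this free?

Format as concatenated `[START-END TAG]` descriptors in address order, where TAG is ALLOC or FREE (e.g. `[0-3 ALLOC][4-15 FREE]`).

Answer: [0-7 FREE][8-14 ALLOC][15-23 ALLOC][24-28 FREE]

Derivation:
Op 1: a = malloc(9) -> a = 0; heap: [0-8 ALLOC][9-28 FREE]
Op 2: a = realloc(a, 1) -> a = 0; heap: [0-0 ALLOC][1-28 FREE]
Op 3: b = malloc(7) -> b = 1; heap: [0-0 ALLOC][1-7 ALLOC][8-28 FREE]
Op 4: a = realloc(a, 7) -> a = 8; heap: [0-0 FREE][1-7 ALLOC][8-14 ALLOC][15-28 FREE]
Op 5: c = malloc(9) -> c = 15; heap: [0-0 FREE][1-7 ALLOC][8-14 ALLOC][15-23 ALLOC][24-28 FREE]
Op 6: d = malloc(7) -> d = NULL; heap: [0-0 FREE][1-7 ALLOC][8-14 ALLOC][15-23 ALLOC][24-28 FREE]
free(b): b = 1 -> block [1-7 ALLOC]; mark free, coalesce with adjacent free neighbors -> [0-7 FREE][8-14 ALLOC][15-23 ALLOC][24-28 FREE]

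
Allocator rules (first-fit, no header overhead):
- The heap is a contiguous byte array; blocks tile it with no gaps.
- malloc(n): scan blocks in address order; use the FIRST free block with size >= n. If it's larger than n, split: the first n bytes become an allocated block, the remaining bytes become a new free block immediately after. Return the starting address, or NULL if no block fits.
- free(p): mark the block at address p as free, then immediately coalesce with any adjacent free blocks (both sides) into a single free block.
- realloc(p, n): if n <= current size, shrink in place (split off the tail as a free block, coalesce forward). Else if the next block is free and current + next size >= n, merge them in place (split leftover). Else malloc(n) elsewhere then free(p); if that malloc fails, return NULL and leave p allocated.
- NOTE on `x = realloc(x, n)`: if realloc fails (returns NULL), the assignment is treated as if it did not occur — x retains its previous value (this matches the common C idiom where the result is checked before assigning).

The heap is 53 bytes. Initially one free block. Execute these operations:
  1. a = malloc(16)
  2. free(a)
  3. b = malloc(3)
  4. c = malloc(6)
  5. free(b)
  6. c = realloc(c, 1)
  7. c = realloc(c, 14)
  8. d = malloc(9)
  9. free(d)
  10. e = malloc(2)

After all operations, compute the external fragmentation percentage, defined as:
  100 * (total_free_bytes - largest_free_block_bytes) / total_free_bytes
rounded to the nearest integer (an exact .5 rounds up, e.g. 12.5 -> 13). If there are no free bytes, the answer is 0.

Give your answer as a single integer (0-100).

Op 1: a = malloc(16) -> a = 0; heap: [0-15 ALLOC][16-52 FREE]
Op 2: free(a) -> (freed a); heap: [0-52 FREE]
Op 3: b = malloc(3) -> b = 0; heap: [0-2 ALLOC][3-52 FREE]
Op 4: c = malloc(6) -> c = 3; heap: [0-2 ALLOC][3-8 ALLOC][9-52 FREE]
Op 5: free(b) -> (freed b); heap: [0-2 FREE][3-8 ALLOC][9-52 FREE]
Op 6: c = realloc(c, 1) -> c = 3; heap: [0-2 FREE][3-3 ALLOC][4-52 FREE]
Op 7: c = realloc(c, 14) -> c = 3; heap: [0-2 FREE][3-16 ALLOC][17-52 FREE]
Op 8: d = malloc(9) -> d = 17; heap: [0-2 FREE][3-16 ALLOC][17-25 ALLOC][26-52 FREE]
Op 9: free(d) -> (freed d); heap: [0-2 FREE][3-16 ALLOC][17-52 FREE]
Op 10: e = malloc(2) -> e = 0; heap: [0-1 ALLOC][2-2 FREE][3-16 ALLOC][17-52 FREE]
Free blocks: [1 36] total_free=37 largest=36 -> 100*(37-36)/37 = 100/37 ≈ 2.703 -> rounds to 3

Answer: 3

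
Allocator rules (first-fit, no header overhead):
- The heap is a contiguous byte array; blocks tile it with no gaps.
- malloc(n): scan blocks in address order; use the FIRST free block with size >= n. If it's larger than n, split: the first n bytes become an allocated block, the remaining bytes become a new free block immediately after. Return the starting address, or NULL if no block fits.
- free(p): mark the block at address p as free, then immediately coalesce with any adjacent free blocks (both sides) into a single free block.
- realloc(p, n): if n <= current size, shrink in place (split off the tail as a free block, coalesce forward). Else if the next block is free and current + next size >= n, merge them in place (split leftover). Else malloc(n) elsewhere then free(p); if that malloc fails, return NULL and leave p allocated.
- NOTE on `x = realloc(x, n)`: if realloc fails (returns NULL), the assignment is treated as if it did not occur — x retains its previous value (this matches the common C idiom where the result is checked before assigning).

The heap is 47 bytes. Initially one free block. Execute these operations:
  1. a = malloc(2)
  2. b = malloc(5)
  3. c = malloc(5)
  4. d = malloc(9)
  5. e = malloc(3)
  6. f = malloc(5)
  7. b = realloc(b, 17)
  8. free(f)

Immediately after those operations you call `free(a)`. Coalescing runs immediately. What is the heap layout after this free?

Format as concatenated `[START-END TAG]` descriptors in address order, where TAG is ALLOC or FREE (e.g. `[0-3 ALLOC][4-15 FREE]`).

Op 1: a = malloc(2) -> a = 0; heap: [0-1 ALLOC][2-46 FREE]
Op 2: b = malloc(5) -> b = 2; heap: [0-1 ALLOC][2-6 ALLOC][7-46 FREE]
Op 3: c = malloc(5) -> c = 7; heap: [0-1 ALLOC][2-6 ALLOC][7-11 ALLOC][12-46 FREE]
Op 4: d = malloc(9) -> d = 12; heap: [0-1 ALLOC][2-6 ALLOC][7-11 ALLOC][12-20 ALLOC][21-46 FREE]
Op 5: e = malloc(3) -> e = 21; heap: [0-1 ALLOC][2-6 ALLOC][7-11 ALLOC][12-20 ALLOC][21-23 ALLOC][24-46 FREE]
Op 6: f = malloc(5) -> f = 24; heap: [0-1 ALLOC][2-6 ALLOC][7-11 ALLOC][12-20 ALLOC][21-23 ALLOC][24-28 ALLOC][29-46 FREE]
Op 7: b = realloc(b, 17) -> b = 29; heap: [0-1 ALLOC][2-6 FREE][7-11 ALLOC][12-20 ALLOC][21-23 ALLOC][24-28 ALLOC][29-45 ALLOC][46-46 FREE]
Op 8: free(f) -> (freed f); heap: [0-1 ALLOC][2-6 FREE][7-11 ALLOC][12-20 ALLOC][21-23 ALLOC][24-28 FREE][29-45 ALLOC][46-46 FREE]
free(a): a = 0 -> block [0-1 ALLOC]; mark free, coalesce with adjacent free neighbors -> [0-6 FREE][7-11 ALLOC][12-20 ALLOC][21-23 ALLOC][24-28 FREE][29-45 ALLOC][46-46 FREE]

Answer: [0-6 FREE][7-11 ALLOC][12-20 ALLOC][21-23 ALLOC][24-28 FREE][29-45 ALLOC][46-46 FREE]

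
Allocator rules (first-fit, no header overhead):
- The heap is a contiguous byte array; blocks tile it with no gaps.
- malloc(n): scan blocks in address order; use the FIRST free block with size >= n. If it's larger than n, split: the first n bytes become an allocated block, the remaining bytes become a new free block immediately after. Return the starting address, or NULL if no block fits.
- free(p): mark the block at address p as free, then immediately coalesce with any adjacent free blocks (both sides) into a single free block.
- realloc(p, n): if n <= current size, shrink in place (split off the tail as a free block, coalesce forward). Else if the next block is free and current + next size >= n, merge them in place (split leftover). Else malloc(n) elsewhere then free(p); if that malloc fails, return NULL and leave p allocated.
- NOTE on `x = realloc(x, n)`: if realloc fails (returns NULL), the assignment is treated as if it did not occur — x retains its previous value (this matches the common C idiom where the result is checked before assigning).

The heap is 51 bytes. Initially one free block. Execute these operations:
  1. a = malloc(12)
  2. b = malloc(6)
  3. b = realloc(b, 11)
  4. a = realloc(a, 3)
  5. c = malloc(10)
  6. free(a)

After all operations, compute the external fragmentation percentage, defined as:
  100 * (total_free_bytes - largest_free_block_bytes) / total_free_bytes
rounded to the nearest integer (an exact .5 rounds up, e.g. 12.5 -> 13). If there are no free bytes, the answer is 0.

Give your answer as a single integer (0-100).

Answer: 40

Derivation:
Op 1: a = malloc(12) -> a = 0; heap: [0-11 ALLOC][12-50 FREE]
Op 2: b = malloc(6) -> b = 12; heap: [0-11 ALLOC][12-17 ALLOC][18-50 FREE]
Op 3: b = realloc(b, 11) -> b = 12; heap: [0-11 ALLOC][12-22 ALLOC][23-50 FREE]
Op 4: a = realloc(a, 3) -> a = 0; heap: [0-2 ALLOC][3-11 FREE][12-22 ALLOC][23-50 FREE]
Op 5: c = malloc(10) -> c = 23; heap: [0-2 ALLOC][3-11 FREE][12-22 ALLOC][23-32 ALLOC][33-50 FREE]
Op 6: free(a) -> (freed a); heap: [0-11 FREE][12-22 ALLOC][23-32 ALLOC][33-50 FREE]
Free blocks: [12 18] total_free=30 largest=18 -> 100*(30-18)/30 = 1200/30 = 40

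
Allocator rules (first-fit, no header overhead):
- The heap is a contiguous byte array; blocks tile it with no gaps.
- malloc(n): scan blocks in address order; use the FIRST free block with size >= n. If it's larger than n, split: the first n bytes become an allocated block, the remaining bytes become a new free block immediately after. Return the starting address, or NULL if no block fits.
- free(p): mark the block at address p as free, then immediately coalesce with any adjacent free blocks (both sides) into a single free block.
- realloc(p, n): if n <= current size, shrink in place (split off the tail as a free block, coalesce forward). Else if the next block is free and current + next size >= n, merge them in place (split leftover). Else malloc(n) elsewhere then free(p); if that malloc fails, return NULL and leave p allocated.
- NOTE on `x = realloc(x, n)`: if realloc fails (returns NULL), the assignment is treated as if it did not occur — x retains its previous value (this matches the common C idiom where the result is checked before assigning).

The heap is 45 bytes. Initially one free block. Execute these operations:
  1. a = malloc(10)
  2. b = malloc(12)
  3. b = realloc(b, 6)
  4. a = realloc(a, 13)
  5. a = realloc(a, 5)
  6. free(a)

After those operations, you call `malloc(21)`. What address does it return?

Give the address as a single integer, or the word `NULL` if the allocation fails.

Op 1: a = malloc(10) -> a = 0; heap: [0-9 ALLOC][10-44 FREE]
Op 2: b = malloc(12) -> b = 10; heap: [0-9 ALLOC][10-21 ALLOC][22-44 FREE]
Op 3: b = realloc(b, 6) -> b = 10; heap: [0-9 ALLOC][10-15 ALLOC][16-44 FREE]
Op 4: a = realloc(a, 13) -> a = 16; heap: [0-9 FREE][10-15 ALLOC][16-28 ALLOC][29-44 FREE]
Op 5: a = realloc(a, 5) -> a = 16; heap: [0-9 FREE][10-15 ALLOC][16-20 ALLOC][21-44 FREE]
Op 6: free(a) -> (freed a); heap: [0-9 FREE][10-15 ALLOC][16-44 FREE]
malloc(21): first-fit scan over [0-9 FREE][10-15 ALLOC][16-44 FREE] -> 16

Answer: 16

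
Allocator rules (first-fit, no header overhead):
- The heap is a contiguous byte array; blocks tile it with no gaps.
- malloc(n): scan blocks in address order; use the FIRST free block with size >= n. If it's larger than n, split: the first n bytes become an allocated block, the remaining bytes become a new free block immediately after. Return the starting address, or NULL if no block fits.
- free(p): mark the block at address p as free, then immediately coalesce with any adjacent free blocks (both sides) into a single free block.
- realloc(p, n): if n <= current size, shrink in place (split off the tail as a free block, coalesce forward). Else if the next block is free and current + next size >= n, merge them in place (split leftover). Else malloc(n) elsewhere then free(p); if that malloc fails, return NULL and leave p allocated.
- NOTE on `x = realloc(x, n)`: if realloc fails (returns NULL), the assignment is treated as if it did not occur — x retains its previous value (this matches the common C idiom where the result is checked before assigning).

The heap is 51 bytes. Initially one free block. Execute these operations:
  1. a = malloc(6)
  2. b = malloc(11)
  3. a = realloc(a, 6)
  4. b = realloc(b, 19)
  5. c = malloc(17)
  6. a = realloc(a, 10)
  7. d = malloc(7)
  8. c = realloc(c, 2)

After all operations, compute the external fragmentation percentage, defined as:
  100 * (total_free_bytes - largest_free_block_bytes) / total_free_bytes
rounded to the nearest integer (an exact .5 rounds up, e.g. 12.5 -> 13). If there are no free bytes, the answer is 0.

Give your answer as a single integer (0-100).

Op 1: a = malloc(6) -> a = 0; heap: [0-5 ALLOC][6-50 FREE]
Op 2: b = malloc(11) -> b = 6; heap: [0-5 ALLOC][6-16 ALLOC][17-50 FREE]
Op 3: a = realloc(a, 6) -> a = 0; heap: [0-5 ALLOC][6-16 ALLOC][17-50 FREE]
Op 4: b = realloc(b, 19) -> b = 6; heap: [0-5 ALLOC][6-24 ALLOC][25-50 FREE]
Op 5: c = malloc(17) -> c = 25; heap: [0-5 ALLOC][6-24 ALLOC][25-41 ALLOC][42-50 FREE]
Op 6: a = realloc(a, 10) -> NULL (a unchanged); heap: [0-5 ALLOC][6-24 ALLOC][25-41 ALLOC][42-50 FREE]
Op 7: d = malloc(7) -> d = 42; heap: [0-5 ALLOC][6-24 ALLOC][25-41 ALLOC][42-48 ALLOC][49-50 FREE]
Op 8: c = realloc(c, 2) -> c = 25; heap: [0-5 ALLOC][6-24 ALLOC][25-26 ALLOC][27-41 FREE][42-48 ALLOC][49-50 FREE]
Free blocks: [15 2] total_free=17 largest=15 -> 100*(17-15)/17 = 200/17 ≈ 11.765 -> rounds to 12

Answer: 12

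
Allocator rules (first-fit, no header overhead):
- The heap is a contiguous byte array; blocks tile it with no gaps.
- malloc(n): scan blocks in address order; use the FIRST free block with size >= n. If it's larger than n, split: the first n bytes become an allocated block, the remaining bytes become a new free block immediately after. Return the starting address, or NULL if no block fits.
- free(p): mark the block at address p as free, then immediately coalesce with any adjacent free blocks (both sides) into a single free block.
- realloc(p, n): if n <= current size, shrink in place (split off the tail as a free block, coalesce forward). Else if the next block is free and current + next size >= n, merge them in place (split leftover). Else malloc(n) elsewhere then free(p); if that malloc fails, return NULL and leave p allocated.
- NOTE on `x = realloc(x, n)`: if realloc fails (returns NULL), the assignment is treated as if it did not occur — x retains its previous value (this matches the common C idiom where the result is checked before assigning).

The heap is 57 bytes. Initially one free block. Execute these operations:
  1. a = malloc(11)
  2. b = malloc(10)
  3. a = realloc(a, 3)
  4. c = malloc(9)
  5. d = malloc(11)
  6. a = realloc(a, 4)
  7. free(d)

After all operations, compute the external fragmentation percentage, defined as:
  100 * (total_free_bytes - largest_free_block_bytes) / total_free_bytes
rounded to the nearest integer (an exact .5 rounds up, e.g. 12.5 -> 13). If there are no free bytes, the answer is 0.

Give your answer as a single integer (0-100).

Op 1: a = malloc(11) -> a = 0; heap: [0-10 ALLOC][11-56 FREE]
Op 2: b = malloc(10) -> b = 11; heap: [0-10 ALLOC][11-20 ALLOC][21-56 FREE]
Op 3: a = realloc(a, 3) -> a = 0; heap: [0-2 ALLOC][3-10 FREE][11-20 ALLOC][21-56 FREE]
Op 4: c = malloc(9) -> c = 21; heap: [0-2 ALLOC][3-10 FREE][11-20 ALLOC][21-29 ALLOC][30-56 FREE]
Op 5: d = malloc(11) -> d = 30; heap: [0-2 ALLOC][3-10 FREE][11-20 ALLOC][21-29 ALLOC][30-40 ALLOC][41-56 FREE]
Op 6: a = realloc(a, 4) -> a = 0; heap: [0-3 ALLOC][4-10 FREE][11-20 ALLOC][21-29 ALLOC][30-40 ALLOC][41-56 FREE]
Op 7: free(d) -> (freed d); heap: [0-3 ALLOC][4-10 FREE][11-20 ALLOC][21-29 ALLOC][30-56 FREE]
Free blocks: [7 27] total_free=34 largest=27 -> 100*(34-27)/34 = 700/34 ≈ 20.588 -> rounds to 21

Answer: 21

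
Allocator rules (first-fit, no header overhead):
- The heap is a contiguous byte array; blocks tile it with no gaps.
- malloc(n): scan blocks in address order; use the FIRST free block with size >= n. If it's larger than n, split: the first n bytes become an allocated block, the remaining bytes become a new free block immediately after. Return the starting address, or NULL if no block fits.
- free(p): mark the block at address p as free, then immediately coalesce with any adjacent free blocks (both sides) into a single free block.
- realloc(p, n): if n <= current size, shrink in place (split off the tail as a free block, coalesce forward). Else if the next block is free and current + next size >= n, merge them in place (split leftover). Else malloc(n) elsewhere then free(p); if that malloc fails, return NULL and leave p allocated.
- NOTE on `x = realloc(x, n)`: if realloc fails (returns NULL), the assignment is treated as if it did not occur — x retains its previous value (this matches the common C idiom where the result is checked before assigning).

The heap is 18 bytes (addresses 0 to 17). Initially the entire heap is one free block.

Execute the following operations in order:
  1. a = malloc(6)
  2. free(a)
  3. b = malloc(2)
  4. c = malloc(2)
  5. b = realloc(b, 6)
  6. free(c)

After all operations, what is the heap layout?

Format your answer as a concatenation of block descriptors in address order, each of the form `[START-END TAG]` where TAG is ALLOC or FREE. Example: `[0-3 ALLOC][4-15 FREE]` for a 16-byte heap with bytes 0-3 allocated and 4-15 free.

Op 1: a = malloc(6) -> a = 0; heap: [0-5 ALLOC][6-17 FREE]
Op 2: free(a) -> (freed a); heap: [0-17 FREE]
Op 3: b = malloc(2) -> b = 0; heap: [0-1 ALLOC][2-17 FREE]
Op 4: c = malloc(2) -> c = 2; heap: [0-1 ALLOC][2-3 ALLOC][4-17 FREE]
Op 5: b = realloc(b, 6) -> b = 4; heap: [0-1 FREE][2-3 ALLOC][4-9 ALLOC][10-17 FREE]
Op 6: free(c) -> (freed c); heap: [0-3 FREE][4-9 ALLOC][10-17 FREE]

Answer: [0-3 FREE][4-9 ALLOC][10-17 FREE]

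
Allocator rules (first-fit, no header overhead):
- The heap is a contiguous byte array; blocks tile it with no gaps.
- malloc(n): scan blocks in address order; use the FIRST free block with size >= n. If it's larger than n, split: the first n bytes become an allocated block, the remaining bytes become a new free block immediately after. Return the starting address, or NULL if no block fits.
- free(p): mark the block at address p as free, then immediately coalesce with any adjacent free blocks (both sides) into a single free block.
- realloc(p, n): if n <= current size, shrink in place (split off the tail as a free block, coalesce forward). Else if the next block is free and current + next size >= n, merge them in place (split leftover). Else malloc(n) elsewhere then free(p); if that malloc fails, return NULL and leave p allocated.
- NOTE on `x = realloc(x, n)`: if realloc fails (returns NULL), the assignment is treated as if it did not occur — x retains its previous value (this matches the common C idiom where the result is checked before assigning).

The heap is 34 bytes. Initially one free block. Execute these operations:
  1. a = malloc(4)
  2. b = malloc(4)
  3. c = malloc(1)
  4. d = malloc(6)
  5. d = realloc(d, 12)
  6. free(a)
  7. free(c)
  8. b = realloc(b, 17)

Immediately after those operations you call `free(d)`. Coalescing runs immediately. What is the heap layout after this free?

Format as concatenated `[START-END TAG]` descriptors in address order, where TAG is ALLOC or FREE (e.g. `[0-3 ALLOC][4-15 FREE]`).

Op 1: a = malloc(4) -> a = 0; heap: [0-3 ALLOC][4-33 FREE]
Op 2: b = malloc(4) -> b = 4; heap: [0-3 ALLOC][4-7 ALLOC][8-33 FREE]
Op 3: c = malloc(1) -> c = 8; heap: [0-3 ALLOC][4-7 ALLOC][8-8 ALLOC][9-33 FREE]
Op 4: d = malloc(6) -> d = 9; heap: [0-3 ALLOC][4-7 ALLOC][8-8 ALLOC][9-14 ALLOC][15-33 FREE]
Op 5: d = realloc(d, 12) -> d = 9; heap: [0-3 ALLOC][4-7 ALLOC][8-8 ALLOC][9-20 ALLOC][21-33 FREE]
Op 6: free(a) -> (freed a); heap: [0-3 FREE][4-7 ALLOC][8-8 ALLOC][9-20 ALLOC][21-33 FREE]
Op 7: free(c) -> (freed c); heap: [0-3 FREE][4-7 ALLOC][8-8 FREE][9-20 ALLOC][21-33 FREE]
Op 8: b = realloc(b, 17) -> NULL (b unchanged); heap: [0-3 FREE][4-7 ALLOC][8-8 FREE][9-20 ALLOC][21-33 FREE]
free(d): d = 9 -> block [9-20 ALLOC]; mark free, coalesce with adjacent free neighbors -> [0-3 FREE][4-7 ALLOC][8-33 FREE]

Answer: [0-3 FREE][4-7 ALLOC][8-33 FREE]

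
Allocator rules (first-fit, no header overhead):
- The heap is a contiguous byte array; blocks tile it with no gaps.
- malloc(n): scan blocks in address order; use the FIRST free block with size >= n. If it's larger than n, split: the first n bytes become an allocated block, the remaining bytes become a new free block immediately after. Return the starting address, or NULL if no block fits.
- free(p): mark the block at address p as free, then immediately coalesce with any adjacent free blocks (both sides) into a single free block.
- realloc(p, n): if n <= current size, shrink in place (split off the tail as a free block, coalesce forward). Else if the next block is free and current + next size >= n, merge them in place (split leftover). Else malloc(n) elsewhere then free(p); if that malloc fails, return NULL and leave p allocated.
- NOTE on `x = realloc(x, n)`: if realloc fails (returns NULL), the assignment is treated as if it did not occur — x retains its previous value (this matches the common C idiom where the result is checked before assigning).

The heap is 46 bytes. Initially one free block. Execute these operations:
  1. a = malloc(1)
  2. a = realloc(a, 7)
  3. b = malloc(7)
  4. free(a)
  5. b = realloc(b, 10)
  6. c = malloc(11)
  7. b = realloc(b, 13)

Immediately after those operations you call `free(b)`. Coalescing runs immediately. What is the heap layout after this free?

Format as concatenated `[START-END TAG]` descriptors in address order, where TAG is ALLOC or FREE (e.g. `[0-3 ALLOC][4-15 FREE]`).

Answer: [0-16 FREE][17-27 ALLOC][28-45 FREE]

Derivation:
Op 1: a = malloc(1) -> a = 0; heap: [0-0 ALLOC][1-45 FREE]
Op 2: a = realloc(a, 7) -> a = 0; heap: [0-6 ALLOC][7-45 FREE]
Op 3: b = malloc(7) -> b = 7; heap: [0-6 ALLOC][7-13 ALLOC][14-45 FREE]
Op 4: free(a) -> (freed a); heap: [0-6 FREE][7-13 ALLOC][14-45 FREE]
Op 5: b = realloc(b, 10) -> b = 7; heap: [0-6 FREE][7-16 ALLOC][17-45 FREE]
Op 6: c = malloc(11) -> c = 17; heap: [0-6 FREE][7-16 ALLOC][17-27 ALLOC][28-45 FREE]
Op 7: b = realloc(b, 13) -> b = 28; heap: [0-16 FREE][17-27 ALLOC][28-40 ALLOC][41-45 FREE]
free(b): b = 28 -> block [28-40 ALLOC]; mark free, coalesce with adjacent free neighbors -> [0-16 FREE][17-27 ALLOC][28-45 FREE]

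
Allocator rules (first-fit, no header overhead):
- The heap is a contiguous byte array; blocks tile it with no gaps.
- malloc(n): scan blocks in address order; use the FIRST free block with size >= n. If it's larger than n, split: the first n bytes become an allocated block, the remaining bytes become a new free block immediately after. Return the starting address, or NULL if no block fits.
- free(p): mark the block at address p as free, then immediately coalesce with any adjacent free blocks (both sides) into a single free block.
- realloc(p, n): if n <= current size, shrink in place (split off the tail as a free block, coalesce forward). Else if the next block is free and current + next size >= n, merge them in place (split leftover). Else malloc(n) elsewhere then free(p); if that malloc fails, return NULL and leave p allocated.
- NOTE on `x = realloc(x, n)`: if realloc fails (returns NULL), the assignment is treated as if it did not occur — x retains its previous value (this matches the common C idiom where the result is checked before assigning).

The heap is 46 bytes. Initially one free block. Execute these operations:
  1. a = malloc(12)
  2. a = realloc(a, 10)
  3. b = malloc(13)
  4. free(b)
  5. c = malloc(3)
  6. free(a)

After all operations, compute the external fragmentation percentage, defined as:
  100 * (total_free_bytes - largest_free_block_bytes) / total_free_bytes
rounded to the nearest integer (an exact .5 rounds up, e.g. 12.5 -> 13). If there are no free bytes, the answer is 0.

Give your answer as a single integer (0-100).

Answer: 23

Derivation:
Op 1: a = malloc(12) -> a = 0; heap: [0-11 ALLOC][12-45 FREE]
Op 2: a = realloc(a, 10) -> a = 0; heap: [0-9 ALLOC][10-45 FREE]
Op 3: b = malloc(13) -> b = 10; heap: [0-9 ALLOC][10-22 ALLOC][23-45 FREE]
Op 4: free(b) -> (freed b); heap: [0-9 ALLOC][10-45 FREE]
Op 5: c = malloc(3) -> c = 10; heap: [0-9 ALLOC][10-12 ALLOC][13-45 FREE]
Op 6: free(a) -> (freed a); heap: [0-9 FREE][10-12 ALLOC][13-45 FREE]
Free blocks: [10 33] total_free=43 largest=33 -> 100*(43-33)/43 = 1000/43 ≈ 23.256 -> rounds to 23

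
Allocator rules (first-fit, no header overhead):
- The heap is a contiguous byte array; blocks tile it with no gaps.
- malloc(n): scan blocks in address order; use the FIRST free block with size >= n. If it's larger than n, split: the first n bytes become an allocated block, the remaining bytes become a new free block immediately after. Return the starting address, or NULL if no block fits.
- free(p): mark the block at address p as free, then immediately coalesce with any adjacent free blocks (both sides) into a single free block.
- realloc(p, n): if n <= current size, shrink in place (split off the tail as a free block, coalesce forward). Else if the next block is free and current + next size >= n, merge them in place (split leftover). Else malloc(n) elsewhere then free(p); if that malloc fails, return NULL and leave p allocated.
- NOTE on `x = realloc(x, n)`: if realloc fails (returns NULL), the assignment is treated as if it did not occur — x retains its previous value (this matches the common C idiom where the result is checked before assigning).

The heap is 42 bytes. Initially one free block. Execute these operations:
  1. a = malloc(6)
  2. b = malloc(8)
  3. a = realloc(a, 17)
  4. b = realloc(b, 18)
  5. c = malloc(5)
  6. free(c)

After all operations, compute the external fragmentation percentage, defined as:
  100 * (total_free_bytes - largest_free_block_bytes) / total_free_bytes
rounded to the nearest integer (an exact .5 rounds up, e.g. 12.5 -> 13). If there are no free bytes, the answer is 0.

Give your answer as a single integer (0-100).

Op 1: a = malloc(6) -> a = 0; heap: [0-5 ALLOC][6-41 FREE]
Op 2: b = malloc(8) -> b = 6; heap: [0-5 ALLOC][6-13 ALLOC][14-41 FREE]
Op 3: a = realloc(a, 17) -> a = 14; heap: [0-5 FREE][6-13 ALLOC][14-30 ALLOC][31-41 FREE]
Op 4: b = realloc(b, 18) -> NULL (b unchanged); heap: [0-5 FREE][6-13 ALLOC][14-30 ALLOC][31-41 FREE]
Op 5: c = malloc(5) -> c = 0; heap: [0-4 ALLOC][5-5 FREE][6-13 ALLOC][14-30 ALLOC][31-41 FREE]
Op 6: free(c) -> (freed c); heap: [0-5 FREE][6-13 ALLOC][14-30 ALLOC][31-41 FREE]
Free blocks: [6 11] total_free=17 largest=11 -> 100*(17-11)/17 = 600/17 ≈ 35.294 -> rounds to 35

Answer: 35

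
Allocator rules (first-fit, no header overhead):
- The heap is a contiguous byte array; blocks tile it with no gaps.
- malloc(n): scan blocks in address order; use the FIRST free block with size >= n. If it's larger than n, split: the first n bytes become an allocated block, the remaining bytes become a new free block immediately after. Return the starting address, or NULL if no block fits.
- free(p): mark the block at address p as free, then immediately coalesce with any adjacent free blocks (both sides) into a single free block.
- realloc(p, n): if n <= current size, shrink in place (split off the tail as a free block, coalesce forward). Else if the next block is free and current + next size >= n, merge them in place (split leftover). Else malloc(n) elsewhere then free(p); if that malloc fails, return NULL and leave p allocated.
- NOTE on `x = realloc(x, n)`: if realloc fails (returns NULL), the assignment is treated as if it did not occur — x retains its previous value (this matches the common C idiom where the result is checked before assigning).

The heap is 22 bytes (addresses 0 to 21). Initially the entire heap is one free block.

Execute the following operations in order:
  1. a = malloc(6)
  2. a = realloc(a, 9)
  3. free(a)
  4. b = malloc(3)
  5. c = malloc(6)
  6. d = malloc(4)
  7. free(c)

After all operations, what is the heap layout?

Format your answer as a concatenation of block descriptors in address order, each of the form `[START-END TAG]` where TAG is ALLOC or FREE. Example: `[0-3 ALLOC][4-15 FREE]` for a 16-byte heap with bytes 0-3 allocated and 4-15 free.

Op 1: a = malloc(6) -> a = 0; heap: [0-5 ALLOC][6-21 FREE]
Op 2: a = realloc(a, 9) -> a = 0; heap: [0-8 ALLOC][9-21 FREE]
Op 3: free(a) -> (freed a); heap: [0-21 FREE]
Op 4: b = malloc(3) -> b = 0; heap: [0-2 ALLOC][3-21 FREE]
Op 5: c = malloc(6) -> c = 3; heap: [0-2 ALLOC][3-8 ALLOC][9-21 FREE]
Op 6: d = malloc(4) -> d = 9; heap: [0-2 ALLOC][3-8 ALLOC][9-12 ALLOC][13-21 FREE]
Op 7: free(c) -> (freed c); heap: [0-2 ALLOC][3-8 FREE][9-12 ALLOC][13-21 FREE]

Answer: [0-2 ALLOC][3-8 FREE][9-12 ALLOC][13-21 FREE]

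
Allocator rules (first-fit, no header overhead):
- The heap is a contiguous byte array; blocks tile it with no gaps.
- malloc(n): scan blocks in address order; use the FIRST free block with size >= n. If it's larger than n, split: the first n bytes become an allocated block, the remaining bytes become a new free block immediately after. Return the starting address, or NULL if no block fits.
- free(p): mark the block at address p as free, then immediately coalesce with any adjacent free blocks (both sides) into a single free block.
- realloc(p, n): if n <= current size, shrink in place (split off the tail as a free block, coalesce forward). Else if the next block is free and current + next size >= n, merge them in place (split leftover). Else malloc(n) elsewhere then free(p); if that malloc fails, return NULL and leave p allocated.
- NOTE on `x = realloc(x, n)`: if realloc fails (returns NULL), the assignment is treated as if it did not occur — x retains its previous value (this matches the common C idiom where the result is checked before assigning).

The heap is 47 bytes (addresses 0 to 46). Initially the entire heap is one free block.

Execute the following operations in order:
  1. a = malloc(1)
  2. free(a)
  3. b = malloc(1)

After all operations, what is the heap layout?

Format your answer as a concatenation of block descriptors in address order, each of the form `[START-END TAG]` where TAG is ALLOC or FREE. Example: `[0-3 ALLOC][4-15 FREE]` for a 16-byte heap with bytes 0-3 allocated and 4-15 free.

Answer: [0-0 ALLOC][1-46 FREE]

Derivation:
Op 1: a = malloc(1) -> a = 0; heap: [0-0 ALLOC][1-46 FREE]
Op 2: free(a) -> (freed a); heap: [0-46 FREE]
Op 3: b = malloc(1) -> b = 0; heap: [0-0 ALLOC][1-46 FREE]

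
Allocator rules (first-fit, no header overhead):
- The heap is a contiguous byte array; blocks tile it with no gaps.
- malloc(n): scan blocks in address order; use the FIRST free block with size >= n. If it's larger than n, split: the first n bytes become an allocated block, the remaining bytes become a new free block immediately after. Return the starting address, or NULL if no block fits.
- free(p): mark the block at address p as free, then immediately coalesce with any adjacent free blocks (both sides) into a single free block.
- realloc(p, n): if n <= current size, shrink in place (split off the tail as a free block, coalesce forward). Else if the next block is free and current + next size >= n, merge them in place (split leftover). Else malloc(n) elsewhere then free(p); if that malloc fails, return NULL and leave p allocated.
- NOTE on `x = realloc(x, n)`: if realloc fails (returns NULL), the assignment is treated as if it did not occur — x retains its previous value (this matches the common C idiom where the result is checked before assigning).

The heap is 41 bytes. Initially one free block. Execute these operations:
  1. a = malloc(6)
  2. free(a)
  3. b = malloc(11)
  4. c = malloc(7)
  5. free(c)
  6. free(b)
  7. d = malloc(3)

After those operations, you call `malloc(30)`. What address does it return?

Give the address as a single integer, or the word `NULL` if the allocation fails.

Answer: 3

Derivation:
Op 1: a = malloc(6) -> a = 0; heap: [0-5 ALLOC][6-40 FREE]
Op 2: free(a) -> (freed a); heap: [0-40 FREE]
Op 3: b = malloc(11) -> b = 0; heap: [0-10 ALLOC][11-40 FREE]
Op 4: c = malloc(7) -> c = 11; heap: [0-10 ALLOC][11-17 ALLOC][18-40 FREE]
Op 5: free(c) -> (freed c); heap: [0-10 ALLOC][11-40 FREE]
Op 6: free(b) -> (freed b); heap: [0-40 FREE]
Op 7: d = malloc(3) -> d = 0; heap: [0-2 ALLOC][3-40 FREE]
malloc(30): first-fit scan over [0-2 ALLOC][3-40 FREE] -> 3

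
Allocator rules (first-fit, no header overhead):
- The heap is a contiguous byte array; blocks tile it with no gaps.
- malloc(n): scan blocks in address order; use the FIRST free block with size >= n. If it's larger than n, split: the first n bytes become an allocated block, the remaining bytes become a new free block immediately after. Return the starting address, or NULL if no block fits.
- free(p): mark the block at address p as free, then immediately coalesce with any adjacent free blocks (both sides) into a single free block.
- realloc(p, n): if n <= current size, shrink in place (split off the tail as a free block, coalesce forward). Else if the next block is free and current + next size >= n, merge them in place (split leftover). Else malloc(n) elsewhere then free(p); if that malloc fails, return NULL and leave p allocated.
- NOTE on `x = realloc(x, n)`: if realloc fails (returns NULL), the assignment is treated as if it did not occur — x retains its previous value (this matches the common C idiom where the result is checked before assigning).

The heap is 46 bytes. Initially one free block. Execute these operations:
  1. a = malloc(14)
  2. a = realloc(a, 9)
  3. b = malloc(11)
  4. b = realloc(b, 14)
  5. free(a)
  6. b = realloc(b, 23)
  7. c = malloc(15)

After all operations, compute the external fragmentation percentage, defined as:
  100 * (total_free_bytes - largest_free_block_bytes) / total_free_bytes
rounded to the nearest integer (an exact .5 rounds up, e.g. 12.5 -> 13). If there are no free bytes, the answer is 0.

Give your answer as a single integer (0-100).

Answer: 39

Derivation:
Op 1: a = malloc(14) -> a = 0; heap: [0-13 ALLOC][14-45 FREE]
Op 2: a = realloc(a, 9) -> a = 0; heap: [0-8 ALLOC][9-45 FREE]
Op 3: b = malloc(11) -> b = 9; heap: [0-8 ALLOC][9-19 ALLOC][20-45 FREE]
Op 4: b = realloc(b, 14) -> b = 9; heap: [0-8 ALLOC][9-22 ALLOC][23-45 FREE]
Op 5: free(a) -> (freed a); heap: [0-8 FREE][9-22 ALLOC][23-45 FREE]
Op 6: b = realloc(b, 23) -> b = 9; heap: [0-8 FREE][9-31 ALLOC][32-45 FREE]
Op 7: c = malloc(15) -> c = NULL; heap: [0-8 FREE][9-31 ALLOC][32-45 FREE]
Free blocks: [9 14] total_free=23 largest=14 -> 100*(23-14)/23 = 900/23 ≈ 39.130 -> rounds to 39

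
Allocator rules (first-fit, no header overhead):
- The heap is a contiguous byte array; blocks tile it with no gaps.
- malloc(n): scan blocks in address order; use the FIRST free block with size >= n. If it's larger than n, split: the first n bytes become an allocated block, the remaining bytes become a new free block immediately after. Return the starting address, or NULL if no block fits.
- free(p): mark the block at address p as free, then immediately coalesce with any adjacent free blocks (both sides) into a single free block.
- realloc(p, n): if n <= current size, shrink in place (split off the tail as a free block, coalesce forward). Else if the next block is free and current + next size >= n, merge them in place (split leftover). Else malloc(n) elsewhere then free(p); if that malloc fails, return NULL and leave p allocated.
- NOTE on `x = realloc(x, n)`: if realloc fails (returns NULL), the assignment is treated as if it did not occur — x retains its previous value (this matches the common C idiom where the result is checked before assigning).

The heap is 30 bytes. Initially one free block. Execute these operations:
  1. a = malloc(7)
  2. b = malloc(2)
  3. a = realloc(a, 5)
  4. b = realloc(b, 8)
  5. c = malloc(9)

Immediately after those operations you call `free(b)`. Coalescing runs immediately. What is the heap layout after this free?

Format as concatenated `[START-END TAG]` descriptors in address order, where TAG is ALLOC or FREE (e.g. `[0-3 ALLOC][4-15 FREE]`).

Answer: [0-4 ALLOC][5-14 FREE][15-23 ALLOC][24-29 FREE]

Derivation:
Op 1: a = malloc(7) -> a = 0; heap: [0-6 ALLOC][7-29 FREE]
Op 2: b = malloc(2) -> b = 7; heap: [0-6 ALLOC][7-8 ALLOC][9-29 FREE]
Op 3: a = realloc(a, 5) -> a = 0; heap: [0-4 ALLOC][5-6 FREE][7-8 ALLOC][9-29 FREE]
Op 4: b = realloc(b, 8) -> b = 7; heap: [0-4 ALLOC][5-6 FREE][7-14 ALLOC][15-29 FREE]
Op 5: c = malloc(9) -> c = 15; heap: [0-4 ALLOC][5-6 FREE][7-14 ALLOC][15-23 ALLOC][24-29 FREE]
free(b): b = 7 -> block [7-14 ALLOC]; mark free, coalesce with adjacent free neighbors -> [0-4 ALLOC][5-14 FREE][15-23 ALLOC][24-29 FREE]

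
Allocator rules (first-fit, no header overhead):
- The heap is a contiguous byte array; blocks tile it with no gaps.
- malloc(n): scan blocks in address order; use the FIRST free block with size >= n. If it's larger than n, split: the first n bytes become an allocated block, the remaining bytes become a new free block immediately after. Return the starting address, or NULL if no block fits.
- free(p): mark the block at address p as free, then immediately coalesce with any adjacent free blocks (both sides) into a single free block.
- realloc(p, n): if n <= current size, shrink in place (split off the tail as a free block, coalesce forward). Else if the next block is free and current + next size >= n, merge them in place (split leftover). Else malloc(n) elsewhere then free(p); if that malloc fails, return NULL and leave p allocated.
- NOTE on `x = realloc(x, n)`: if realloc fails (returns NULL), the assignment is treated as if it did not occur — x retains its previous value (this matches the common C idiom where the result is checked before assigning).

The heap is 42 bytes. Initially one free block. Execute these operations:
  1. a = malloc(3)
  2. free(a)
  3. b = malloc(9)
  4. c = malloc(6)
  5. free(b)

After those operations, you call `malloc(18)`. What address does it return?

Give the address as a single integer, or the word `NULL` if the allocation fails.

Op 1: a = malloc(3) -> a = 0; heap: [0-2 ALLOC][3-41 FREE]
Op 2: free(a) -> (freed a); heap: [0-41 FREE]
Op 3: b = malloc(9) -> b = 0; heap: [0-8 ALLOC][9-41 FREE]
Op 4: c = malloc(6) -> c = 9; heap: [0-8 ALLOC][9-14 ALLOC][15-41 FREE]
Op 5: free(b) -> (freed b); heap: [0-8 FREE][9-14 ALLOC][15-41 FREE]
malloc(18): first-fit scan over [0-8 FREE][9-14 ALLOC][15-41 FREE] -> 15

Answer: 15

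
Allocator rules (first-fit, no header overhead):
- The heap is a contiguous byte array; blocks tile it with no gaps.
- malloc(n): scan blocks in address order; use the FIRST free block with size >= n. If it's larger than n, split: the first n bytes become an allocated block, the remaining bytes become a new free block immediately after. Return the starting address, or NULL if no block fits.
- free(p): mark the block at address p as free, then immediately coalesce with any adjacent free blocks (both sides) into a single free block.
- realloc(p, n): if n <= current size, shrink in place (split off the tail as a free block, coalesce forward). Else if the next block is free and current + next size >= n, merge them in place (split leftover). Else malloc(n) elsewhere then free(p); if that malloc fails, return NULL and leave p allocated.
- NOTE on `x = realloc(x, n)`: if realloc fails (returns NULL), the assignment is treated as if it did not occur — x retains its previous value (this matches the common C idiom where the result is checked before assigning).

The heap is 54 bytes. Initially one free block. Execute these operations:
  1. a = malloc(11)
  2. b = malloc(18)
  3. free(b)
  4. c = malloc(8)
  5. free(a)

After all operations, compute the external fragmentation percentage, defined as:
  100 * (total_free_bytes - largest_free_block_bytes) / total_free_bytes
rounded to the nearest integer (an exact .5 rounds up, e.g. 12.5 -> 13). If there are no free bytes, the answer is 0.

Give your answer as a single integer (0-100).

Op 1: a = malloc(11) -> a = 0; heap: [0-10 ALLOC][11-53 FREE]
Op 2: b = malloc(18) -> b = 11; heap: [0-10 ALLOC][11-28 ALLOC][29-53 FREE]
Op 3: free(b) -> (freed b); heap: [0-10 ALLOC][11-53 FREE]
Op 4: c = malloc(8) -> c = 11; heap: [0-10 ALLOC][11-18 ALLOC][19-53 FREE]
Op 5: free(a) -> (freed a); heap: [0-10 FREE][11-18 ALLOC][19-53 FREE]
Free blocks: [11 35] total_free=46 largest=35 -> 100*(46-35)/46 = 1100/46 ≈ 23.913 -> rounds to 24

Answer: 24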